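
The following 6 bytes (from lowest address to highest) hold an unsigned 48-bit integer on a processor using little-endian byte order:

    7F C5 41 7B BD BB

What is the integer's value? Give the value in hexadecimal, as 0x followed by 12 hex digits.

Little-endian stores the least-significant byte at the lowest address.
Reassemble most-significant byte first: BB BD 7B 41 C5 7F → 0xBBBD7B41C57F.

0xBBBD7B41C57F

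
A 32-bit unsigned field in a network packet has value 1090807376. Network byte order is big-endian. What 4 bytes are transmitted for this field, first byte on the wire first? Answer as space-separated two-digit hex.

1090807376 in hexadecimal, padded to 32 bits, is 0x41046650.
Split into bytes (most-significant first): 41 04 66 50.
In big-endian order the high byte comes first in memory.
So the memory order matches the most-significant-first order: 41 04 66 50.

41 04 66 50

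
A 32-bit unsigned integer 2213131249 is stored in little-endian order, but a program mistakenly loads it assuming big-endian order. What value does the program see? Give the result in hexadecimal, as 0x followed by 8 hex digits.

0xF1B3E983

2213131249 in 32-bit hexadecimal is 0x83E9B3F1.
Stored little-endian, the bytes at ascending addresses are F1 B3 E9 83.
Read back as big-endian, the last byte is least significant, giving 0xF1B3E983.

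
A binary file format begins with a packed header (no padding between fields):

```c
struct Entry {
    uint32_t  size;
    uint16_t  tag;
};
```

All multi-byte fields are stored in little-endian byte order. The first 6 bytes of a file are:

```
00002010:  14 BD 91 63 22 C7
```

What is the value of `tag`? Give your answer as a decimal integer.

50978

`tag` follows `size` (4 bytes), so it starts at byte offset 4 and occupies 2 bytes.
Bytes at offsets 4..5: 22 C7.
In little-endian order the low byte comes first in memory.
Reassemble most-significant byte first: C7 22 → 0xC722.
0xC722 = 50978.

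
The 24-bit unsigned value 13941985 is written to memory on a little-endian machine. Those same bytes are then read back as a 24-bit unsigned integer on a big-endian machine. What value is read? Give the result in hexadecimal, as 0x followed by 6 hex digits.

0xE1BCD4

13941985 in 24-bit hexadecimal is 0xD4BCE1.
Stored little-endian, the bytes at ascending addresses are E1 BC D4.
Read back as big-endian, the last byte is least significant, giving 0xE1BCD4.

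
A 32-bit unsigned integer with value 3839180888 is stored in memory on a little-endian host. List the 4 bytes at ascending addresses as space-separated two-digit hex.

58 40 D5 E4

3839180888 in hexadecimal, padded to 32 bits, is 0xE4D54058.
Split into bytes (most-significant first): E4 D5 40 58.
Little-endian stores the least-significant byte at the lowest address.
So at ascending addresses the bytes are 58 40 D5 E4.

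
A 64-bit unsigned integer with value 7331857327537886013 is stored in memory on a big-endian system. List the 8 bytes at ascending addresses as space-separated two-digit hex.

65 BF FD 64 BF BD 93 3D

7331857327537886013 in hexadecimal, padded to 64 bits, is 0x65BFFD64BFBD933D.
Split into bytes (most-significant first): 65 BF FD 64 BF BD 93 3D.
Big-endian stores the most-significant byte at the lowest address.
So the memory order matches the most-significant-first order: 65 BF FD 64 BF BD 93 3D.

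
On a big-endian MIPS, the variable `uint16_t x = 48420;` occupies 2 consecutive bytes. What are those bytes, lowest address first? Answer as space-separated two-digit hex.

48420 in hexadecimal, padded to 16 bits, is 0xBD24.
Split into bytes (most-significant first): BD 24.
Big-endian: lowest address holds the most-significant byte.
So the memory order matches the most-significant-first order: BD 24.

BD 24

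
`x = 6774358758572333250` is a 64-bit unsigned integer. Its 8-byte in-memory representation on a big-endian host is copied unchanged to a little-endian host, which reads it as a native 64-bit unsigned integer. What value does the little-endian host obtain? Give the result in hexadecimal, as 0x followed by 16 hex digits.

0xC298C219665B035E

6774358758572333250 in 64-bit hexadecimal is 0x5E035B6619C298C2.
Stored big-endian, the bytes at ascending addresses are 5E 03 5B 66 19 C2 98 C2.
Read back as little-endian, the first byte is least significant, giving 0xC298C219665B035E.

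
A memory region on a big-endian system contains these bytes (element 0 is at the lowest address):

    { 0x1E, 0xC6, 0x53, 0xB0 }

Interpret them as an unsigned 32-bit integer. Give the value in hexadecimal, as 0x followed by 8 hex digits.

Big-endian: lowest address holds the most-significant byte.
The bytes are already most-significant first: 0x1EC653B0.

0x1EC653B0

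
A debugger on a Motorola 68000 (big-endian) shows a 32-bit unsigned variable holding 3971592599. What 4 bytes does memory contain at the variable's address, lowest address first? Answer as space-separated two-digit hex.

3971592599 in hexadecimal, padded to 32 bits, is 0xECB9B197.
Split into bytes (most-significant first): EC B9 B1 97.
Big-endian: lowest address holds the most-significant byte.
So the memory order matches the most-significant-first order: EC B9 B1 97.

EC B9 B1 97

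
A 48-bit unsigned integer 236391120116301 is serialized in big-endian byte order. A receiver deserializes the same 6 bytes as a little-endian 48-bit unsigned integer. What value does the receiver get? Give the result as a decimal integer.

236391120116301 in 48-bit hexadecimal is 0xD6FF18BE1A4D.
Stored big-endian, the bytes at ascending addresses are D6 FF 18 BE 1A 4D.
Read back as little-endian, the first byte is least significant, giving 0x4D1ABE18FFD6.
0x4D1ABE18FFD6 = 84777253797846.

84777253797846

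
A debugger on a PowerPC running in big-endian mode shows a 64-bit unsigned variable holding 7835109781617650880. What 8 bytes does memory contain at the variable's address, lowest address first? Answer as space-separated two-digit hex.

7835109781617650880 in hexadecimal, padded to 64 bits, is 0x6CBBE6D58D822CC0.
Split into bytes (most-significant first): 6C BB E6 D5 8D 82 2C C0.
Big-endian stores the most-significant byte at the lowest address.
So the memory order matches the most-significant-first order: 6C BB E6 D5 8D 82 2C C0.

6C BB E6 D5 8D 82 2C C0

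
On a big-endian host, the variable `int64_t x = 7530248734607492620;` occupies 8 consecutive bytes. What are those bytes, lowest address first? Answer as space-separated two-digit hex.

68 80 D1 53 C0 9D 46 0C

7530248734607492620 in hexadecimal, padded to 64 bits, is 0x6880D153C09D460C.
Split into bytes (most-significant first): 68 80 D1 53 C0 9D 46 0C.
In big-endian order the high byte comes first in memory.
So the memory order matches the most-significant-first order: 68 80 D1 53 C0 9D 46 0C.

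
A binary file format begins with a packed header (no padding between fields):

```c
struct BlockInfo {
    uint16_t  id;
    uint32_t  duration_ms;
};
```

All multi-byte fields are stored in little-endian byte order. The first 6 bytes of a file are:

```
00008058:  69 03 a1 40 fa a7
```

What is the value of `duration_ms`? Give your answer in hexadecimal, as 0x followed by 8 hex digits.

`duration_ms` follows `id` (2 bytes), so it starts at byte offset 2 and occupies 4 bytes.
Bytes at offsets 2..5: A1 40 FA A7.
Little-endian: lowest address holds the least-significant byte.
Reassemble most-significant byte first: A7 FA 40 A1 → 0xA7FA40A1.

0xA7FA40A1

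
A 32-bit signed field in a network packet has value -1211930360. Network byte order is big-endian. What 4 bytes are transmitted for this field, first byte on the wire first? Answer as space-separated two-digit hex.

B7 C3 69 08

Two's complement of -1211930360 in 32 bits: 1211930360 = 0x483C96F8; invert → 0xB7C36907; add 1 → 0xB7C36908.
Split into bytes (most-significant first): B7 C3 69 08.
Big-endian stores the most-significant byte at the lowest address.
So the memory order matches the most-significant-first order: B7 C3 69 08.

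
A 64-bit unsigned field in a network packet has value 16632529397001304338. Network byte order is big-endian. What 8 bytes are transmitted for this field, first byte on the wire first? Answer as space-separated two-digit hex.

16632529397001304338 in hexadecimal, padded to 64 bits, is 0xE6D29D5D18813912.
Split into bytes (most-significant first): E6 D2 9D 5D 18 81 39 12.
Big-endian stores the most-significant byte at the lowest address.
So the memory order matches the most-significant-first order: E6 D2 9D 5D 18 81 39 12.

E6 D2 9D 5D 18 81 39 12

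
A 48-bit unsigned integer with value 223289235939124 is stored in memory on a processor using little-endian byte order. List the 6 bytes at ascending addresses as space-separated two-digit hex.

34 1F 97 93 14 CB

223289235939124 in hexadecimal, padded to 48 bits, is 0xCB1493971F34.
Split into bytes (most-significant first): CB 14 93 97 1F 34.
Little-endian stores the least-significant byte at the lowest address.
So at ascending addresses the bytes are 34 1F 97 93 14 CB.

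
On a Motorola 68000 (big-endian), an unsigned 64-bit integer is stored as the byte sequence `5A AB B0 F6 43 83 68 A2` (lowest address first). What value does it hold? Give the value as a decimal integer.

6533510256172165282

In big-endian order the high byte comes first in memory.
The bytes are already most-significant first: 0x5AABB0F6438368A2.
0x5AABB0F6438368A2 = 6533510256172165282.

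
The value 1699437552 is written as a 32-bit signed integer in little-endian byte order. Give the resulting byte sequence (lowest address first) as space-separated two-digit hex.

F0 5B 4B 65

1699437552 in hexadecimal, padded to 32 bits, is 0x654B5BF0.
Split into bytes (most-significant first): 65 4B 5B F0.
Little-endian stores the least-significant byte at the lowest address.
So at ascending addresses the bytes are F0 5B 4B 65.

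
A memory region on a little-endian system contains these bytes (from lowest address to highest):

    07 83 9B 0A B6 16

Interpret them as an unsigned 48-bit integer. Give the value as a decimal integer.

24971117822727

Little-endian: lowest address holds the least-significant byte.
Reassemble most-significant byte first: 16 B6 0A 9B 83 07 → 0x16B60A9B8307.
0x16B60A9B8307 = 24971117822727.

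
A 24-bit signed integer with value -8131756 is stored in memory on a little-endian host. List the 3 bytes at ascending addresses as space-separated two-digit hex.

Two's complement of -8131756 in 24 bits: 8131756 = 0x7C14AC; invert → 0x83EB53; add 1 → 0x83EB54.
Split into bytes (most-significant first): 83 EB 54.
Little-endian stores the least-significant byte at the lowest address.
So at ascending addresses the bytes are 54 EB 83.

54 EB 83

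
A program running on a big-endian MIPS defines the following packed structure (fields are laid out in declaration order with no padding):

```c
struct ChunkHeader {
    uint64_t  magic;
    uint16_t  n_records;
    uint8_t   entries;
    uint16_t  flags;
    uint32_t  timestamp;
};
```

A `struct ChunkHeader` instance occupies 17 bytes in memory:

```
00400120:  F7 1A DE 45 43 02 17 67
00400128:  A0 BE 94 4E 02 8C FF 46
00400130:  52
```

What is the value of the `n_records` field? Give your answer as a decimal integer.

`n_records` follows `magic` (8 bytes), so it starts at byte offset 8 and occupies 2 bytes.
Bytes at offsets 8..9: A0 BE.
In big-endian order the high byte comes first in memory.
The bytes are already most-significant first: 0xA0BE.
0xA0BE = 41150.

41150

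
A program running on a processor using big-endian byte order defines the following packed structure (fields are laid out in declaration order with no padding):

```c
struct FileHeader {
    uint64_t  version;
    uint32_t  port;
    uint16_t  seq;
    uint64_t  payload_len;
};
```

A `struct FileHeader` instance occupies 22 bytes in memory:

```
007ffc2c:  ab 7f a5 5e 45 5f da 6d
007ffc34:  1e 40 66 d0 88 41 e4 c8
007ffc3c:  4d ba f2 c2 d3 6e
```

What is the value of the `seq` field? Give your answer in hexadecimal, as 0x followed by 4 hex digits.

`seq` follows `version` (8 B), `port` (4 B), so it starts at offset 8 + 4 = 12 and occupies 2 bytes.
Bytes at offsets 12..13: 88 41.
In big-endian order the high byte comes first in memory.
The bytes are already most-significant first: 0x8841.

0x8841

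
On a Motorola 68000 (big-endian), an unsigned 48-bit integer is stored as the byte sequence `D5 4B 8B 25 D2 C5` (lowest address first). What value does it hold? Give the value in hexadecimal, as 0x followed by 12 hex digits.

0xD54B8B25D2C5

Big-endian: lowest address holds the most-significant byte.
The bytes are already most-significant first: 0xD54B8B25D2C5.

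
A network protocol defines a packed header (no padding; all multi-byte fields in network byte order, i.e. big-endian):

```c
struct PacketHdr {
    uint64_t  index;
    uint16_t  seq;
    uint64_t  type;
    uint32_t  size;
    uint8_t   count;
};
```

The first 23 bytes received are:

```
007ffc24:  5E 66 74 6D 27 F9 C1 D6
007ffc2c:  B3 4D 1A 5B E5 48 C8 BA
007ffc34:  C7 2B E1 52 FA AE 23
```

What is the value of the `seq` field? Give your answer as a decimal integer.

`seq` follows `index` (8 bytes), so it starts at byte offset 8 and occupies 2 bytes.
Bytes at offsets 8..9: B3 4D.
Big-endian: lowest address holds the most-significant byte.
The bytes are already most-significant first: 0xB34D.
0xB34D = 45901.

45901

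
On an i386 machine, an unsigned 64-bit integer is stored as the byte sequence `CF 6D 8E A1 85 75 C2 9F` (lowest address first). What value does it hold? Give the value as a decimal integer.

11511892814313975247

Little-endian: lowest address holds the least-significant byte.
Reassemble most-significant byte first: 9F C2 75 85 A1 8E 6D CF → 0x9FC27585A18E6DCF.
0x9FC27585A18E6DCF = 11511892814313975247.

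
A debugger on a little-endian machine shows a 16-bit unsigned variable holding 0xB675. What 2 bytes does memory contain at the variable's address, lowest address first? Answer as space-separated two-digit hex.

Split into bytes (most-significant first): B6 75.
Little-endian stores the least-significant byte at the lowest address.
So at ascending addresses the bytes are 75 B6.

75 B6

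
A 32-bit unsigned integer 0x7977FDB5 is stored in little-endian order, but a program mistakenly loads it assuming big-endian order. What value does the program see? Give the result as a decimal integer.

3053287289

Stored little-endian, the bytes at ascending addresses are B5 FD 77 79.
Read back as big-endian, the last byte is least significant, giving 0xB5FD7779.
0xB5FD7779 = 3053287289.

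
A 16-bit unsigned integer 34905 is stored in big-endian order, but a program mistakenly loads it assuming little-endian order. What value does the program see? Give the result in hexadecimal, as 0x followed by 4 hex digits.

0x5988

34905 in 16-bit hexadecimal is 0x8859.
Stored big-endian, the bytes at ascending addresses are 88 59.
Read back as little-endian, the first byte is least significant, giving 0x5988.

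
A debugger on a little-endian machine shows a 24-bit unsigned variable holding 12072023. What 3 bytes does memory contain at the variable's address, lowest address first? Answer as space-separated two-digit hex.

57 34 B8

12072023 in hexadecimal, padded to 24 bits, is 0xB83457.
Split into bytes (most-significant first): B8 34 57.
Little-endian: lowest address holds the least-significant byte.
So at ascending addresses the bytes are 57 34 B8.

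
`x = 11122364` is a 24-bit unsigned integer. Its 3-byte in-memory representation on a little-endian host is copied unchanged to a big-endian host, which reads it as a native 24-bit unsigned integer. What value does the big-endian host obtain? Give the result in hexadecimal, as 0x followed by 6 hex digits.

11122364 in 24-bit hexadecimal is 0xA9B6BC.
Stored little-endian, the bytes at ascending addresses are BC B6 A9.
Read back as big-endian, the last byte is least significant, giving 0xBCB6A9.

0xBCB6A9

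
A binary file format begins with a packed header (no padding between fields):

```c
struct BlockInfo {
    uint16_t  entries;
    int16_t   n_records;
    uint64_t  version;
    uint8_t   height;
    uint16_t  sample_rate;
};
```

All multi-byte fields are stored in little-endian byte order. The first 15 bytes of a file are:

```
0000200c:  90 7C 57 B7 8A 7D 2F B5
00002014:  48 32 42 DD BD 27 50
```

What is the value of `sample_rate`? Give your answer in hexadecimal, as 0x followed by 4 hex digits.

`sample_rate` follows `entries` (2 B), `n_records` (2 B), `version` (8 B), `height` (1 B), so it starts at offset 2 + 2 + 8 + 1 = 13 and occupies 2 bytes.
Bytes at offsets 13..14: 27 50.
Little-endian stores the least-significant byte at the lowest address.
Reassemble most-significant byte first: 50 27 → 0x5027.

0x5027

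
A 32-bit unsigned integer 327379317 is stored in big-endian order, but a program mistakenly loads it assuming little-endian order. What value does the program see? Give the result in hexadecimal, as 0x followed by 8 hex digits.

327379317 in 32-bit hexadecimal is 0x13836975.
Stored big-endian, the bytes at ascending addresses are 13 83 69 75.
Read back as little-endian, the first byte is least significant, giving 0x75698313.

0x75698313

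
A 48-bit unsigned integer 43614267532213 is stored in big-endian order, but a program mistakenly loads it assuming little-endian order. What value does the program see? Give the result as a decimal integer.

199440778177063

43614267532213 in 48-bit hexadecimal is 0x27AABCEC63B5.
Stored big-endian, the bytes at ascending addresses are 27 AA BC EC 63 B5.
Read back as little-endian, the first byte is least significant, giving 0xB563ECBCAA27.
0xB563ECBCAA27 = 199440778177063.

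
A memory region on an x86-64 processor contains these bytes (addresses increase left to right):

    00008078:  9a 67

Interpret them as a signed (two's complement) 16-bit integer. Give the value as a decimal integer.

Little-endian: lowest address holds the least-significant byte.
Reassemble most-significant byte first: 67 9A → 0x679A.
0x679A = 26522.

26522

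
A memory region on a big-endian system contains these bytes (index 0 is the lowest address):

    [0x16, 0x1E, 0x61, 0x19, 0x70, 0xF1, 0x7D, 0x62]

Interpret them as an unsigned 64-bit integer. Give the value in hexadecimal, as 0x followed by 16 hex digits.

In big-endian order the high byte comes first in memory.
The bytes are already most-significant first: 0x161E611970F17D62.

0x161E611970F17D62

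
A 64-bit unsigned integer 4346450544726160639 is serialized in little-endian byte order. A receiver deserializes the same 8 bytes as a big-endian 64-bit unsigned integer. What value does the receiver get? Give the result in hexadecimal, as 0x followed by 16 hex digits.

4346450544726160639 in 64-bit hexadecimal is 0x3C51B1BDF034B4FF.
Stored little-endian, the bytes at ascending addresses are FF B4 34 F0 BD B1 51 3C.
Read back as big-endian, the last byte is least significant, giving 0xFFB434F0BDB1513C.

0xFFB434F0BDB1513C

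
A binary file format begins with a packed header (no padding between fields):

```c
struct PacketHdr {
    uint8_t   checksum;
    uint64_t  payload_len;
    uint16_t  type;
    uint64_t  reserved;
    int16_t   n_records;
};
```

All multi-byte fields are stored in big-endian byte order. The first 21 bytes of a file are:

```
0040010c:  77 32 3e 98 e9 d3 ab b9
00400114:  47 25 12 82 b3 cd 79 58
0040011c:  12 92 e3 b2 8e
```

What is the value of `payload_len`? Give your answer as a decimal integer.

`payload_len` follows `checksum` (1 byte), so it starts at byte offset 1 and occupies 8 bytes.
Bytes at offsets 1..8: 32 3E 98 E9 D3 AB B9 47.
Big-endian: lowest address holds the most-significant byte.
The bytes are already most-significant first: 0x323E98E9D3ABB947.
0x323E98E9D3ABB947 = 3620499280498506055.

3620499280498506055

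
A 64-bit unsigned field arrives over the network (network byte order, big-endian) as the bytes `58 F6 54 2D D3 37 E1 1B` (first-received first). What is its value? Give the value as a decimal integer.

6410403675402395931

Big-endian: lowest address holds the most-significant byte.
The bytes are already most-significant first: 0x58F6542DD337E11B.
0x58F6542DD337E11B = 6410403675402395931.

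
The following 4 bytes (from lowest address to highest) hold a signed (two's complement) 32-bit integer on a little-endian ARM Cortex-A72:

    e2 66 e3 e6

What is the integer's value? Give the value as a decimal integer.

-421304606

In little-endian order the low byte comes first in memory.
Reassemble most-significant byte first: E6 E3 66 E2 → 0xE6E366E2.
Top bit is set, so as a signed 32-bit value this is 0xE6E366E2 − 2^32 = -421304606.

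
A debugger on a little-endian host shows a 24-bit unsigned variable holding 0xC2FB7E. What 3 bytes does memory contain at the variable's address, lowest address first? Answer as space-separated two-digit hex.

7E FB C2

Split into bytes (most-significant first): C2 FB 7E.
In little-endian order the low byte comes first in memory.
So at ascending addresses the bytes are 7E FB C2.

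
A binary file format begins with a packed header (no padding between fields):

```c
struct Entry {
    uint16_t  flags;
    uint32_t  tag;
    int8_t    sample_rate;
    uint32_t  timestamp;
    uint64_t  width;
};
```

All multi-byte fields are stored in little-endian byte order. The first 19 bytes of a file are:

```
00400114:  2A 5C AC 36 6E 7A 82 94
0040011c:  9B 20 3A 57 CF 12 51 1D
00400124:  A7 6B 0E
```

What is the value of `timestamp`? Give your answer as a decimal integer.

`timestamp` follows `flags` (2 B), `tag` (4 B), `sample_rate` (1 B), so it starts at offset 2 + 4 + 1 = 7 and occupies 4 bytes.
Bytes at offsets 7..10: 94 9B 20 3A.
In little-endian order the low byte comes first in memory.
Reassemble most-significant byte first: 3A 20 9B 94 → 0x3A209B94.
0x3A209B94 = 975215508.

975215508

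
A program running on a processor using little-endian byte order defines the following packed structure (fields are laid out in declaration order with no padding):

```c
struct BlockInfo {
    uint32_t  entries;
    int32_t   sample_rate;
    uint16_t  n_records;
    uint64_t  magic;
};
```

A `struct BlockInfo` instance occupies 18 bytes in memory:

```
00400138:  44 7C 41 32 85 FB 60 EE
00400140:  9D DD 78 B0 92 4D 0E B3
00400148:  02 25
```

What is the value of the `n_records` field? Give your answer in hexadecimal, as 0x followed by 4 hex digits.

`n_records` follows `entries` (4 B), `sample_rate` (4 B), so it starts at offset 4 + 4 = 8 and occupies 2 bytes.
Bytes at offsets 8..9: 9D DD.
Little-endian stores the least-significant byte at the lowest address.
Reassemble most-significant byte first: DD 9D → 0xDD9D.

0xDD9D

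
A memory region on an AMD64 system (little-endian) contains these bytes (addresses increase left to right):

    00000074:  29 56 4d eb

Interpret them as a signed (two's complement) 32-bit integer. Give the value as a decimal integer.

Little-endian stores the least-significant byte at the lowest address.
Reassemble most-significant byte first: EB 4D 56 29 → 0xEB4D5629.
Top bit is set, so as a signed 32-bit value this is 0xEB4D5629 − 2^32 = -347253207.

-347253207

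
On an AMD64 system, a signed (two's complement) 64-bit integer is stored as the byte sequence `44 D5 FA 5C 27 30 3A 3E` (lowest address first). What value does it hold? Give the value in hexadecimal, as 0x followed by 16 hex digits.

0x3E3A30275CFAD544

In little-endian order the low byte comes first in memory.
Reassemble most-significant byte first: 3E 3A 30 27 5C FA D5 44 → 0x3E3A30275CFAD544.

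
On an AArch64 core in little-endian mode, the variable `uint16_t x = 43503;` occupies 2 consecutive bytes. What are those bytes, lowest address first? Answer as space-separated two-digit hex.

EF A9

43503 in hexadecimal, padded to 16 bits, is 0xA9EF.
Split into bytes (most-significant first): A9 EF.
In little-endian order the low byte comes first in memory.
So at ascending addresses the bytes are EF A9.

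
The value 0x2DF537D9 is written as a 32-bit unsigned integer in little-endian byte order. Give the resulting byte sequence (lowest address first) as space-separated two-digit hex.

D9 37 F5 2D

Split into bytes (most-significant first): 2D F5 37 D9.
Little-endian stores the least-significant byte at the lowest address.
So at ascending addresses the bytes are D9 37 F5 2D.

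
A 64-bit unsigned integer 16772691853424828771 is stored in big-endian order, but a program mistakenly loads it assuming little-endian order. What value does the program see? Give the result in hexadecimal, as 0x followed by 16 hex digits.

16772691853424828771 in 64-bit hexadecimal is 0xE8C492600A79A163.
Stored big-endian, the bytes at ascending addresses are E8 C4 92 60 0A 79 A1 63.
Read back as little-endian, the first byte is least significant, giving 0x63A1790A6092C4E8.

0x63A1790A6092C4E8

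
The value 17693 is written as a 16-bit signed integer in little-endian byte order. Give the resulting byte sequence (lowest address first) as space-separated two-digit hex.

17693 in hexadecimal, padded to 16 bits, is 0x451D.
Split into bytes (most-significant first): 45 1D.
In little-endian order the low byte comes first in memory.
So at ascending addresses the bytes are 1D 45.

1D 45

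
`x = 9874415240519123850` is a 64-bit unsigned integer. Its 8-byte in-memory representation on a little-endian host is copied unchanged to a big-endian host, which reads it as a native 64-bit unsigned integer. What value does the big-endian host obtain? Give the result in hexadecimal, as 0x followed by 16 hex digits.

9874415240519123850 in 64-bit hexadecimal is 0x8908F85827D8838A.
Stored little-endian, the bytes at ascending addresses are 8A 83 D8 27 58 F8 08 89.
Read back as big-endian, the last byte is least significant, giving 0x8A83D82758F80889.

0x8A83D82758F80889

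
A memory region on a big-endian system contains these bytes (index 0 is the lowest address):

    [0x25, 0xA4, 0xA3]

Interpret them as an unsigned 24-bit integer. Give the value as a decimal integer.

2466979

Big-endian: lowest address holds the most-significant byte.
The bytes are already most-significant first: 0x25A4A3.
0x25A4A3 = 2466979.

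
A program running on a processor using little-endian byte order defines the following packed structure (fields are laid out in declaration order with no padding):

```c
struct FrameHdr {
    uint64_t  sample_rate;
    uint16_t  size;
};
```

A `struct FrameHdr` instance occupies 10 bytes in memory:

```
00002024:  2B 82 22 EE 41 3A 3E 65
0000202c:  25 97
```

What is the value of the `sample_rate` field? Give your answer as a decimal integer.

7295332501229306411

`sample_rate` is the first field, at byte offset 0, occupying 8 bytes.
Bytes at offsets 0..7: 2B 82 22 EE 41 3A 3E 65.
Little-endian stores the least-significant byte at the lowest address.
Reassemble most-significant byte first: 65 3E 3A 41 EE 22 82 2B → 0x653E3A41EE22822B.
0x653E3A41EE22822B = 7295332501229306411.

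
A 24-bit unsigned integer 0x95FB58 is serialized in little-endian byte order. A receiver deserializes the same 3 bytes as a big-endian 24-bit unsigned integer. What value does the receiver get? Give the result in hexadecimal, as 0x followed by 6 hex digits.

0x58FB95

Stored little-endian, the bytes at ascending addresses are 58 FB 95.
Read back as big-endian, the last byte is least significant, giving 0x58FB95.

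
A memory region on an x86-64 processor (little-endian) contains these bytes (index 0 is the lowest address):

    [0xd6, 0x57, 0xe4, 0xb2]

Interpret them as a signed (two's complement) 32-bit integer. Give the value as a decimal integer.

Little-endian: lowest address holds the least-significant byte.
Reassemble most-significant byte first: B2 E4 57 D6 → 0xB2E457D6.
Top bit is set, so as a signed 32-bit value this is 0xB2E457D6 − 2^32 = -1293658154.

-1293658154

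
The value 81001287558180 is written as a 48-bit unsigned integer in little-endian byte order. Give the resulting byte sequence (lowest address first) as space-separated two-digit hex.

24 A4 F8 94 AB 49

81001287558180 in hexadecimal, padded to 48 bits, is 0x49AB94F8A424.
Split into bytes (most-significant first): 49 AB 94 F8 A4 24.
Little-endian: lowest address holds the least-significant byte.
So at ascending addresses the bytes are 24 A4 F8 94 AB 49.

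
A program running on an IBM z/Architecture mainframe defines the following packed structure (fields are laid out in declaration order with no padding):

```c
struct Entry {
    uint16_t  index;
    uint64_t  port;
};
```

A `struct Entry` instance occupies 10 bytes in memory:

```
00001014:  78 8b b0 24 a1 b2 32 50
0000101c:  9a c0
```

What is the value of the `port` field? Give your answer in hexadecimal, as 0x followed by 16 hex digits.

0xB024A1B232509AC0

`port` follows `index` (2 bytes), so it starts at byte offset 2 and occupies 8 bytes.
Bytes at offsets 2..9: B0 24 A1 B2 32 50 9A C0.
Big-endian: lowest address holds the most-significant byte.
The bytes are already most-significant first: 0xB024A1B232509AC0.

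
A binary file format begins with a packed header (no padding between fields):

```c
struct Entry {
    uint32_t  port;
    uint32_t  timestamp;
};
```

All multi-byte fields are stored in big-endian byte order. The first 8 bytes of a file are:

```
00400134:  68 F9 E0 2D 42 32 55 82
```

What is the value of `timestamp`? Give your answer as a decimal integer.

1110594946

`timestamp` follows `port` (4 bytes), so it starts at byte offset 4 and occupies 4 bytes.
Bytes at offsets 4..7: 42 32 55 82.
Big-endian: lowest address holds the most-significant byte.
The bytes are already most-significant first: 0x42325582.
0x42325582 = 1110594946.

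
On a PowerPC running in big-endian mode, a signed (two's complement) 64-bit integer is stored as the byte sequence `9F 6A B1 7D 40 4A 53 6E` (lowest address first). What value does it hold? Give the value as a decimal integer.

-6959555122640039058

Big-endian: lowest address holds the most-significant byte.
The bytes are already most-significant first: 0x9F6AB17D404A536E.
Top bit is set, so as a signed 64-bit value this is 0x9F6AB17D404A536E − 2^64 = -6959555122640039058.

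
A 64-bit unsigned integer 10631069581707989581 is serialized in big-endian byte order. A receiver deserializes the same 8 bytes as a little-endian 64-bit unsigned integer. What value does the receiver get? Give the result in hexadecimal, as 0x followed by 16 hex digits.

10631069581707989581 in 64-bit hexadecimal is 0x93892575702A524D.
Stored big-endian, the bytes at ascending addresses are 93 89 25 75 70 2A 52 4D.
Read back as little-endian, the first byte is least significant, giving 0x4D522A7075258993.

0x4D522A7075258993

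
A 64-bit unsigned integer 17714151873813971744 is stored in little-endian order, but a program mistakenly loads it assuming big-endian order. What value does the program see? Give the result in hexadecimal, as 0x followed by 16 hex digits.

17714151873813971744 in 64-bit hexadecimal is 0xF5D54F4690008320.
Stored little-endian, the bytes at ascending addresses are 20 83 00 90 46 4F D5 F5.
Read back as big-endian, the last byte is least significant, giving 0x20830090464FD5F5.

0x20830090464FD5F5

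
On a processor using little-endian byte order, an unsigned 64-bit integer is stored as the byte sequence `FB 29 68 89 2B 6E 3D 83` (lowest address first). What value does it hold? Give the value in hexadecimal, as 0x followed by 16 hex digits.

Little-endian: lowest address holds the least-significant byte.
Reassemble most-significant byte first: 83 3D 6E 2B 89 68 29 FB → 0x833D6E2B896829FB.

0x833D6E2B896829FB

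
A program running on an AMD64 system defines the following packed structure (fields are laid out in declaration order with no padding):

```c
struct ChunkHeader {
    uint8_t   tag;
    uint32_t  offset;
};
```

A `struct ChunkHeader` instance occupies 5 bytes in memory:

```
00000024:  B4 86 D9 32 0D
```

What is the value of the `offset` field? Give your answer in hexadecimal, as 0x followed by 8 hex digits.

0x0D32D986

`offset` follows `tag` (1 byte), so it starts at byte offset 1 and occupies 4 bytes.
Bytes at offsets 1..4: 86 D9 32 0D.
Little-endian stores the least-significant byte at the lowest address.
Reassemble most-significant byte first: 0D 32 D9 86 → 0x0D32D986.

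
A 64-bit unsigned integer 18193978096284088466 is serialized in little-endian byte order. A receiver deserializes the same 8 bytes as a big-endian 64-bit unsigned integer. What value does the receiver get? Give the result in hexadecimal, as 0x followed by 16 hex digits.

18193978096284088466 in 64-bit hexadecimal is 0xFC7DFEAEC8403892.
Stored little-endian, the bytes at ascending addresses are 92 38 40 C8 AE FE 7D FC.
Read back as big-endian, the last byte is least significant, giving 0x923840C8AEFE7DFC.

0x923840C8AEFE7DFC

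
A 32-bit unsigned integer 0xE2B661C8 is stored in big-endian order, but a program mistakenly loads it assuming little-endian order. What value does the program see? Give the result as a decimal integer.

Stored big-endian, the bytes at ascending addresses are E2 B6 61 C8.
Read back as little-endian, the first byte is least significant, giving 0xC861B6E2.
0xC861B6E2 = 3361847010.

3361847010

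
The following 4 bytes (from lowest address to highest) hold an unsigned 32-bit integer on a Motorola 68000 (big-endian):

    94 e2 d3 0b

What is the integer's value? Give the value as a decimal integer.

2497893131

In big-endian order the high byte comes first in memory.
The bytes are already most-significant first: 0x94E2D30B.
0x94E2D30B = 2497893131.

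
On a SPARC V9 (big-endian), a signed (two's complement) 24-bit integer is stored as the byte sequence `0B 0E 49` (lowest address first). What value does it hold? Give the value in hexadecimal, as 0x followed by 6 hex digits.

In big-endian order the high byte comes first in memory.
The bytes are already most-significant first: 0x0B0E49.

0x0B0E49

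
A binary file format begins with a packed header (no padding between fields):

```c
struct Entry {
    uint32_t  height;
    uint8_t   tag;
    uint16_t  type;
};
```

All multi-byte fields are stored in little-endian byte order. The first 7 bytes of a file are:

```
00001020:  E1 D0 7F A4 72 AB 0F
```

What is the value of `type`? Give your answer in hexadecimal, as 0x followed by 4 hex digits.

`type` follows `height` (4 B), `tag` (1 B), so it starts at offset 4 + 1 = 5 and occupies 2 bytes.
Bytes at offsets 5..6: AB 0F.
Little-endian: lowest address holds the least-significant byte.
Reassemble most-significant byte first: 0F AB → 0x0FAB.

0x0FAB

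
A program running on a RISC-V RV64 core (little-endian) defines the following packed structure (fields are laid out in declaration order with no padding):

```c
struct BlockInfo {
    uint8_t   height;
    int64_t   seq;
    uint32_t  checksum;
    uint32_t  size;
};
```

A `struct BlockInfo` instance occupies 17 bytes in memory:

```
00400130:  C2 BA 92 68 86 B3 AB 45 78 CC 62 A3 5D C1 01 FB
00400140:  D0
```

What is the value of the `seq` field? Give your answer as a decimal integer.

`seq` follows `height` (1 byte), so it starts at byte offset 1 and occupies 8 bytes.
Bytes at offsets 1..8: BA 92 68 86 B3 AB 45 78.
Little-endian stores the least-significant byte at the lowest address.
Reassemble most-significant byte first: 78 45 AB B3 86 68 92 BA → 0x7845ABB3866892BA.
0x7845ABB3866892BA = 8666521845486883514.

8666521845486883514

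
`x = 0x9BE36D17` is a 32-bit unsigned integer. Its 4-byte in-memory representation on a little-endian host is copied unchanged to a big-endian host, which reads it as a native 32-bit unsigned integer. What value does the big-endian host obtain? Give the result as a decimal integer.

393077659

Stored little-endian, the bytes at ascending addresses are 17 6D E3 9B.
Read back as big-endian, the last byte is least significant, giving 0x176DE39B.
0x176DE39B = 393077659.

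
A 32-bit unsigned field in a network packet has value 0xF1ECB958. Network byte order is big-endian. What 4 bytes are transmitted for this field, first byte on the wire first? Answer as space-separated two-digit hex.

F1 EC B9 58

Split into bytes (most-significant first): F1 EC B9 58.
In big-endian order the high byte comes first in memory.
So the memory order matches the most-significant-first order: F1 EC B9 58.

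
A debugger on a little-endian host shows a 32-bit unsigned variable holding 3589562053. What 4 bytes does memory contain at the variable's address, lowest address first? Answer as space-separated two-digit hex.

C5 5E F4 D5

3589562053 in hexadecimal, padded to 32 bits, is 0xD5F45EC5.
Split into bytes (most-significant first): D5 F4 5E C5.
Little-endian: lowest address holds the least-significant byte.
So at ascending addresses the bytes are C5 5E F4 D5.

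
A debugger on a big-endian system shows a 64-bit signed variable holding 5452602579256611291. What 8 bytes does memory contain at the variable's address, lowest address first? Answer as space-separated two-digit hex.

5452602579256611291 in hexadecimal, padded to 64 bits, is 0x4BAB89281DF811DB.
Split into bytes (most-significant first): 4B AB 89 28 1D F8 11 DB.
Big-endian stores the most-significant byte at the lowest address.
So the memory order matches the most-significant-first order: 4B AB 89 28 1D F8 11 DB.

4B AB 89 28 1D F8 11 DB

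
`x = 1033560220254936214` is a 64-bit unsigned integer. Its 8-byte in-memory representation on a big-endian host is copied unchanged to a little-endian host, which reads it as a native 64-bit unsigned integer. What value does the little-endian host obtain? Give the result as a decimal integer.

10816596643054442254

1033560220254936214 in 64-bit hexadecimal is 0x0E57F18B56451C96.
Stored big-endian, the bytes at ascending addresses are 0E 57 F1 8B 56 45 1C 96.
Read back as little-endian, the first byte is least significant, giving 0x961C45568BF1570E.
0x961C45568BF1570E = 10816596643054442254.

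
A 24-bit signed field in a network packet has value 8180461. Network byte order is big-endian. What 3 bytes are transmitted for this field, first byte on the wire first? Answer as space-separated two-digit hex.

8180461 in hexadecimal, padded to 24 bits, is 0x7CD2ED.
Split into bytes (most-significant first): 7C D2 ED.
Big-endian stores the most-significant byte at the lowest address.
So the memory order matches the most-significant-first order: 7C D2 ED.

7C D2 ED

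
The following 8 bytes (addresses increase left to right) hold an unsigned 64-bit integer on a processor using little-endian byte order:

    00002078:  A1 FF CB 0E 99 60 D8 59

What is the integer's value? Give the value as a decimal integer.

Little-endian: lowest address holds the least-significant byte.
Reassemble most-significant byte first: 59 D8 60 99 0E CB FF A1 → 0x59D860990ECBFFA1.
0x59D860990ECBFFA1 = 6474030674839601057.

6474030674839601057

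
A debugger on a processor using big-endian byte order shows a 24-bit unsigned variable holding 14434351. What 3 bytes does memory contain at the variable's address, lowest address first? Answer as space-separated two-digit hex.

DC 40 2F

14434351 in hexadecimal, padded to 24 bits, is 0xDC402F.
Split into bytes (most-significant first): DC 40 2F.
Big-endian: lowest address holds the most-significant byte.
So the memory order matches the most-significant-first order: DC 40 2F.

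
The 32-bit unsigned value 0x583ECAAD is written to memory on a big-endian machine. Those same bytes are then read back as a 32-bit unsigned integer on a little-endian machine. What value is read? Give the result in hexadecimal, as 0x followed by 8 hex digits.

Stored big-endian, the bytes at ascending addresses are 58 3E CA AD.
Read back as little-endian, the first byte is least significant, giving 0xADCA3E58.

0xADCA3E58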